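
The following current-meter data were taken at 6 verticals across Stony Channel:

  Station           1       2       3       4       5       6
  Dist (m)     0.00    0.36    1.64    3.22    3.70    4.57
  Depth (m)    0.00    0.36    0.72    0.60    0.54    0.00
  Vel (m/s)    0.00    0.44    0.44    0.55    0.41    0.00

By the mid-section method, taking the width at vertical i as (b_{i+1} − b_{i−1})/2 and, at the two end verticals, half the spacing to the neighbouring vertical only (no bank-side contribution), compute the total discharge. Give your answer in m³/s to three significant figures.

w_2 = (1.64 − 0.00)/2 = 0.82 m; q_2 = 0.44 × 0.36 × 0.82 = 0.1299 m³/s
w_3 = (3.22 − 0.36)/2 = 1.43 m; q_3 = 0.44 × 0.72 × 1.43 = 0.4530 m³/s
w_4 = (3.70 − 1.64)/2 = 1.03 m; q_4 = 0.55 × 0.60 × 1.03 = 0.3399 m³/s
w_5 = (4.57 − 3.22)/2 = 0.675 m; q_5 = 0.41 × 0.54 × 0.675 = 0.1494 m³/s
Stations 1, 6 contribute zero (depth or velocity is 0).
Q = Σ qᵢ = 1.072 m³/s

1.07 m³/s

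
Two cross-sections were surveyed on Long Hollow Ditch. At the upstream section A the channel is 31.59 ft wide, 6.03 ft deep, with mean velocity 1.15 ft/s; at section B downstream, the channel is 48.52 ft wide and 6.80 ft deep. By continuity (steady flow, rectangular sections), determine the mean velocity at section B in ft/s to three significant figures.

Q = A₁V₁ = (31.59×6.03) × 1.15 = 219.1 ft³/s
A₂ = 48.52 × 6.80 = 329.9 ft²
V₂ = Q/A₂ = 219.1/329.9 = 0.6639 ft/s

0.664 ft/s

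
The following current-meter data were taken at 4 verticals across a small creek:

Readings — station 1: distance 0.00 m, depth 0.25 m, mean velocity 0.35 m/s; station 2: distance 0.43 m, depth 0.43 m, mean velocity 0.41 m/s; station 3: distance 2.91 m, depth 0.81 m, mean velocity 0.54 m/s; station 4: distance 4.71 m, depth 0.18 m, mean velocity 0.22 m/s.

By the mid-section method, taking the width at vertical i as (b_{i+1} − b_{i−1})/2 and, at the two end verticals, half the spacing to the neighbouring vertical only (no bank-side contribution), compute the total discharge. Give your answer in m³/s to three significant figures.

w_1 = (0.43 − 0.00)/2 = 0.215 m; q_1 = 0.35 × 0.25 × 0.215 = 0.01881 m³/s
w_2 = (2.91 − 0.00)/2 = 1.455 m; q_2 = 0.41 × 0.43 × 1.455 = 0.2565 m³/s
w_3 = (4.71 − 0.43)/2 = 2.14 m; q_3 = 0.54 × 0.81 × 2.14 = 0.9360 m³/s
w_4 = (4.71 − 2.91)/2 = 0.9 m; q_4 = 0.22 × 0.18 × 0.9 = 0.03564 m³/s
Q = Σ qᵢ = 1.247 m³/s

1.25 m³/s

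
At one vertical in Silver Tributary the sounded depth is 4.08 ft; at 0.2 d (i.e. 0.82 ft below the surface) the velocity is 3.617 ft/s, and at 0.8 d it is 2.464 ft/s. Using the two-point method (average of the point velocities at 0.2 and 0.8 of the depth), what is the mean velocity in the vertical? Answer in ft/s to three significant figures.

3.04 ft/s

v̄ = (3.617 + 2.464) / 2 = 3.041 ft/s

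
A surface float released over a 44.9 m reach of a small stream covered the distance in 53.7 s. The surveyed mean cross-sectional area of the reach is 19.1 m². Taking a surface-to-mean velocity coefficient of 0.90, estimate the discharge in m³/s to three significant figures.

14.4 m³/s

v_surface = L / t̄ = 44.9 / 53.7 = 0.8361 m/s
v_mean = 0.90 × 0.8361 = 0.7525 m/s
Q = A × v_mean = 19.1 × 0.7525 = 14.37 m³/s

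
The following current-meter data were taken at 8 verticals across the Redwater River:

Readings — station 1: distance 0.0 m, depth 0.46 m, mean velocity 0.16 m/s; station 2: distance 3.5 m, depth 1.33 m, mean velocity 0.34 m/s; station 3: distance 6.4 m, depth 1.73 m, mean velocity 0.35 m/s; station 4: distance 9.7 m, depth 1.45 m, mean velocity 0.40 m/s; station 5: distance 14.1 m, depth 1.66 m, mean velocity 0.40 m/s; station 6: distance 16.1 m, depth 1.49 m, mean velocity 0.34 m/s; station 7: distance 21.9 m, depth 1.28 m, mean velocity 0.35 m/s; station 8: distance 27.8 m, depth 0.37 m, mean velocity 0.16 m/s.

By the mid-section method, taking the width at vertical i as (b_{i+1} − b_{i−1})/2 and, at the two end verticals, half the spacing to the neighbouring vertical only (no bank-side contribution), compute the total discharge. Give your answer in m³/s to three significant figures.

w_1 = (3.5 − 0.0)/2 = 1.75 m; q_1 = 0.16 × 0.46 × 1.75 = 0.1288 m³/s
w_2 = (6.4 − 0.0)/2 = 3.2 m; q_2 = 0.34 × 1.33 × 3.2 = 1.447 m³/s
w_3 = (9.7 − 3.5)/2 = 3.1 m; q_3 = 0.35 × 1.73 × 3.1 = 1.877 m³/s
w_4 = (14.1 − 6.4)/2 = 3.85 m; q_4 = 0.40 × 1.45 × 3.85 = 2.233 m³/s
w_5 = (16.1 − 9.7)/2 = 3.2 m; q_5 = 0.40 × 1.66 × 3.2 = 2.125 m³/s
w_6 = (21.9 − 14.1)/2 = 3.9 m; q_6 = 0.34 × 1.49 × 3.9 = 1.976 m³/s
w_7 = (27.8 − 16.1)/2 = 5.85 m; q_7 = 0.35 × 1.28 × 5.85 = 2.621 m³/s
w_8 = (27.8 − 21.9)/2 = 2.95 m; q_8 = 0.16 × 0.37 × 2.95 = 0.1746 m³/s
Q = Σ qᵢ = 12.58 m³/s

12.6 m³/s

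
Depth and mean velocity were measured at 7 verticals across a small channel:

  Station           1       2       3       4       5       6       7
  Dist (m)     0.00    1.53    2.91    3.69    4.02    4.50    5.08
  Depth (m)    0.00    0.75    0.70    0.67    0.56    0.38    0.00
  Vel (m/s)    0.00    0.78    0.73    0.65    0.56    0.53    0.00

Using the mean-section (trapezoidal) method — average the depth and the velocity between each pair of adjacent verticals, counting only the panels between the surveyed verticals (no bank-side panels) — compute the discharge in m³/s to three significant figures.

1.62 m³/s

Panel 1-2: Δb = 1.53 m, d̄ = (0.00+0.75)/2 = 0.375, v̄ = (0.00+0.78)/2 = 0.39 → q = 1.53×0.375×0.39 = 0.2238 m³/s
Panel 2-3: Δb = 1.38 m, d̄ = (0.75+0.70)/2 = 0.725, v̄ = (0.78+0.73)/2 = 0.755 → q = 1.38×0.725×0.755 = 0.7554 m³/s
Panel 3-4: Δb = 0.78 m, d̄ = (0.70+0.67)/2 = 0.685, v̄ = (0.73+0.65)/2 = 0.69 → q = 0.78×0.685×0.69 = 0.3687 m³/s
Panel 4-5: Δb = 0.33 m, d̄ = (0.67+0.56)/2 = 0.615, v̄ = (0.65+0.56)/2 = 0.605 → q = 0.33×0.615×0.605 = 0.1228 m³/s
Panel 5-6: Δb = 0.48 m, d̄ = (0.56+0.38)/2 = 0.47, v̄ = (0.56+0.53)/2 = 0.545 → q = 0.48×0.47×0.545 = 0.1230 m³/s
Panel 6-7: Δb = 0.58 m, d̄ = (0.38+0.00)/2 = 0.19, v̄ = (0.53+0.00)/2 = 0.265 → q = 0.58×0.19×0.265 = 0.02920 m³/s
Q = Σ q = 1.623 m³/s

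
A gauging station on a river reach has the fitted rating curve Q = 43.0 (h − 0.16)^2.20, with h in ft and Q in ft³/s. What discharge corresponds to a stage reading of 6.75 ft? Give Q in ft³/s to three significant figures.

2720 ft³/s

Q = 43.0 × (6.75 − 0.16)^2.20 = 43.0 × 6.59^2.20 = 2723 ft³/s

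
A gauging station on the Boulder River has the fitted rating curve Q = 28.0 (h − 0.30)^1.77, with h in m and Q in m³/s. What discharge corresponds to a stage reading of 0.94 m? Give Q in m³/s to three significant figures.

Q = 28.0 × (0.94 − 0.30)^1.77 = 28.0 × 0.64^1.77 = 12.71 m³/s

12.7 m³/s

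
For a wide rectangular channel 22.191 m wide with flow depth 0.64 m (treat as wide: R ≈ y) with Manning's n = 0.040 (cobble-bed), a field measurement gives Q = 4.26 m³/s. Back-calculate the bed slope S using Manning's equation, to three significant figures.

0.000261

A = b·y = 22.191 × 0.64 = 14.20 m²
Wide channel: R ≈ y = 0.64 m
S = (Q·n / (1·A·R^(2/3)))² = (4.26×0.040 / (1×14.20×0.7427))² = 0.0002610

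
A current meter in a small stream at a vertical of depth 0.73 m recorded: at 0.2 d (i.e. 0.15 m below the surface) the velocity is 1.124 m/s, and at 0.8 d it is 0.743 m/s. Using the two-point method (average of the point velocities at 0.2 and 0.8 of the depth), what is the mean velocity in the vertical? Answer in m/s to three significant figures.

0.934 m/s

v̄ = (1.124 + 0.743) / 2 = 0.9335 m/s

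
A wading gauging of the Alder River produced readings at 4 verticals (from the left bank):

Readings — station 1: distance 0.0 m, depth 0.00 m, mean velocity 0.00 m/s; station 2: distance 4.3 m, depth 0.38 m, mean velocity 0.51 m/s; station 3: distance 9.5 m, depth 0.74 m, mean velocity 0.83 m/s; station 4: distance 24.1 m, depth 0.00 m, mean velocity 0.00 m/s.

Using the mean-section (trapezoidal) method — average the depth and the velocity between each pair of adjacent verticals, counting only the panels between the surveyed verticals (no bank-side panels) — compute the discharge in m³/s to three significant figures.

Panel 1-2: Δb = 4.3 m, d̄ = (0.00+0.38)/2 = 0.19, v̄ = (0.00+0.51)/2 = 0.255 → q = 4.3×0.19×0.255 = 0.2083 m³/s
Panel 2-3: Δb = 5.2 m, d̄ = (0.38+0.74)/2 = 0.56, v̄ = (0.51+0.83)/2 = 0.67 → q = 5.2×0.56×0.67 = 1.951 m³/s
Panel 3-4: Δb = 14.6 m, d̄ = (0.74+0.00)/2 = 0.37, v̄ = (0.83+0.00)/2 = 0.415 → q = 14.6×0.37×0.415 = 2.242 m³/s
Q = Σ q = 4.401 m³/s

4.40 m³/s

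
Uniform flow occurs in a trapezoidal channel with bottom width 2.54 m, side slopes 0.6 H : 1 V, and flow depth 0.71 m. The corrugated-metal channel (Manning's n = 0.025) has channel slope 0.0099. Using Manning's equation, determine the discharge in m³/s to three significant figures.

5.29 m³/s

A = (b + z·y)·y = (2.54 + 0.6×0.71)×0.71 = 2.106 m²
P = b + 2y√(1+z²) = 2.54 + 2×0.71×√(1+0.6²) = 4.196 m
R = A/P = 2.106/4.196 = 0.5019 m
Q = (1/n)·A·R^(2/3)·S^(1/2) = (1/0.025) × 2.106 × 0.5019^(2/3) × 0.0099^(1/2) = 5.293 m³/s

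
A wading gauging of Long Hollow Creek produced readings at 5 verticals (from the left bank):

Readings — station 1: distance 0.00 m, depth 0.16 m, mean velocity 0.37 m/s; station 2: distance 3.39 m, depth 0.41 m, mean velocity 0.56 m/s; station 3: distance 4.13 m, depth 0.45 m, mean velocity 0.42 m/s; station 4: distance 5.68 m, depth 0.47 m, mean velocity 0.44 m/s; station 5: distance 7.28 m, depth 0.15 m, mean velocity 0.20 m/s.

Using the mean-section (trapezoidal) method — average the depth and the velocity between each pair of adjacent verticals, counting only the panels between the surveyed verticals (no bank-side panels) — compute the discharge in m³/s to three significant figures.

Panel 1-2: Δb = 3.39 m, d̄ = (0.16+0.41)/2 = 0.285, v̄ = (0.37+0.56)/2 = 0.465 → q = 3.39×0.285×0.465 = 0.4493 m³/s
Panel 2-3: Δb = 0.74 m, d̄ = (0.41+0.45)/2 = 0.43, v̄ = (0.56+0.42)/2 = 0.49 → q = 0.74×0.43×0.49 = 0.1559 m³/s
Panel 3-4: Δb = 1.55 m, d̄ = (0.45+0.47)/2 = 0.46, v̄ = (0.42+0.44)/2 = 0.43 → q = 1.55×0.46×0.43 = 0.3066 m³/s
Panel 4-5: Δb = 1.6 m, d̄ = (0.47+0.15)/2 = 0.31, v̄ = (0.44+0.20)/2 = 0.32 → q = 1.6×0.31×0.32 = 0.1587 m³/s
Q = Σ q = 1.070 m³/s

1.07 m³/s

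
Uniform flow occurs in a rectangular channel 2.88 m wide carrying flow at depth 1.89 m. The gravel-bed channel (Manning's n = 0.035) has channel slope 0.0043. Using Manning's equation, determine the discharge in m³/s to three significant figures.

8.91 m³/s

A = b·y = 2.88 × 1.89 = 5.443 m²
P = b + 2y = 2.88 + 2×1.89 = 6.660 m
R = A/P = 5.443/6.660 = 0.8173 m
Q = (1/n)·A·R^(2/3)·S^(1/2) = (1/0.035) × 5.443 × 0.8173^(2/3) × 0.0043^(1/2) = 8.915 m³/s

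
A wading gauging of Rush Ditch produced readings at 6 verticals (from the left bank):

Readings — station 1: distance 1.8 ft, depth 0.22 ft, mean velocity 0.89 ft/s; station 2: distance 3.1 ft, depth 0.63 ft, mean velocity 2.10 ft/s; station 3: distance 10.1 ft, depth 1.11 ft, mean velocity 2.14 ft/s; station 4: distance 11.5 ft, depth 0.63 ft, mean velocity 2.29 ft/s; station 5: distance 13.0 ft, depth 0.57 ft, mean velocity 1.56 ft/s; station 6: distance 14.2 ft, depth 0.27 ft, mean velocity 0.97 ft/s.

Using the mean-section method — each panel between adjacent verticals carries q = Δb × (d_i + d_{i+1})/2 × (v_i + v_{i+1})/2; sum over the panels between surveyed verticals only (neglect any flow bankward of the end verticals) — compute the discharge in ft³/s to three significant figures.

18.8 ft³/s

Panel 1-2: Δb = 1.3 ft, d̄ = (0.22+0.63)/2 = 0.425, v̄ = (0.89+2.10)/2 = 1.495 → q = 1.3×0.425×1.495 = 0.8260 ft³/s
Panel 2-3: Δb = 7 ft, d̄ = (0.63+1.11)/2 = 0.87, v̄ = (2.10+2.14)/2 = 2.12 → q = 7×0.87×2.12 = 12.91 ft³/s
Panel 3-4: Δb = 1.4 ft, d̄ = (1.11+0.63)/2 = 0.87, v̄ = (2.14+2.29)/2 = 2.215 → q = 1.4×0.87×2.215 = 2.698 ft³/s
Panel 4-5: Δb = 1.5 ft, d̄ = (0.63+0.57)/2 = 0.6, v̄ = (2.29+1.56)/2 = 1.925 → q = 1.5×0.6×1.925 = 1.733 ft³/s
Panel 5-6: Δb = 1.2 ft, d̄ = (0.57+0.27)/2 = 0.42, v̄ = (1.56+0.97)/2 = 1.265 → q = 1.2×0.42×1.265 = 0.6376 ft³/s
Q = Σ q = 18.80 ft³/s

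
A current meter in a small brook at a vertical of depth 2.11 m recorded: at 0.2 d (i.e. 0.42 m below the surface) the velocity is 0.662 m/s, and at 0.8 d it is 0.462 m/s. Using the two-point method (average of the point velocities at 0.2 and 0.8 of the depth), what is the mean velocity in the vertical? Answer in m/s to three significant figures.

v̄ = (0.662 + 0.462) / 2 = 0.5620 m/s

0.562 m/s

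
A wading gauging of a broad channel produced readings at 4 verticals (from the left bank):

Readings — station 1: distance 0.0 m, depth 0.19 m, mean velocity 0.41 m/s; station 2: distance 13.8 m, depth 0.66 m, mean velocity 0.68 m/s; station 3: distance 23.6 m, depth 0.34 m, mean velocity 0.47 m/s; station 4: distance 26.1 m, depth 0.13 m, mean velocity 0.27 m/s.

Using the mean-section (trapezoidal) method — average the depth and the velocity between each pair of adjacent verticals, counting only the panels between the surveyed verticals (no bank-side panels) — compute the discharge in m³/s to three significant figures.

Panel 1-2: Δb = 13.8 m, d̄ = (0.19+0.66)/2 = 0.425, v̄ = (0.41+0.68)/2 = 0.545 → q = 13.8×0.425×0.545 = 3.196 m³/s
Panel 2-3: Δb = 9.8 m, d̄ = (0.66+0.34)/2 = 0.5, v̄ = (0.68+0.47)/2 = 0.575 → q = 9.8×0.5×0.575 = 2.818 m³/s
Panel 3-4: Δb = 2.5 m, d̄ = (0.34+0.13)/2 = 0.235, v̄ = (0.47+0.27)/2 = 0.37 → q = 2.5×0.235×0.37 = 0.2174 m³/s
Q = Σ q = 6.231 m³/s

6.23 m³/s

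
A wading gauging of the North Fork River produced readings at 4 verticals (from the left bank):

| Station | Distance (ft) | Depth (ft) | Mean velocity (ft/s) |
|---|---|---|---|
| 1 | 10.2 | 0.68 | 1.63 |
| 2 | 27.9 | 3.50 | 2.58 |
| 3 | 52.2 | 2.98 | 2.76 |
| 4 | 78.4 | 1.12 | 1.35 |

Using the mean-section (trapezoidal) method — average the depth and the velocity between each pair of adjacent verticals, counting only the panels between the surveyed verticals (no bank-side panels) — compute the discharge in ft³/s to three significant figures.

398 ft³/s

Panel 1-2: Δb = 17.7 ft, d̄ = (0.68+3.50)/2 = 2.09, v̄ = (1.63+2.58)/2 = 2.105 → q = 17.7×2.09×2.105 = 77.87 ft³/s
Panel 2-3: Δb = 24.3 ft, d̄ = (3.50+2.98)/2 = 3.24, v̄ = (2.58+2.76)/2 = 2.67 → q = 24.3×3.24×2.67 = 210.2 ft³/s
Panel 3-4: Δb = 26.2 ft, d̄ = (2.98+1.12)/2 = 2.05, v̄ = (2.76+1.35)/2 = 2.055 → q = 26.2×2.05×2.055 = 110.4 ft³/s
Q = Σ q = 398.5 ft³/s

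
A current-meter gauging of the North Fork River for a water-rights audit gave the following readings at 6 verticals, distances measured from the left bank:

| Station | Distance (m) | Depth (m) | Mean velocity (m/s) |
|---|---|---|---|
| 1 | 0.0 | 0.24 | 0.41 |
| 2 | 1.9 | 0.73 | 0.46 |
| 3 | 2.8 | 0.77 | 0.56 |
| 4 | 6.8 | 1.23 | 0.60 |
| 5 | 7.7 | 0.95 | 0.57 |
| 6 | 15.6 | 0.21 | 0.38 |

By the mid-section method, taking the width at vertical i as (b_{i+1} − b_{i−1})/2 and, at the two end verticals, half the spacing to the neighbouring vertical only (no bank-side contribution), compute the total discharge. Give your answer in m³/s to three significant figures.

6.13 m³/s

w_1 = (1.9 − 0.0)/2 = 0.95 m; q_1 = 0.41 × 0.24 × 0.95 = 0.09348 m³/s
w_2 = (2.8 − 0.0)/2 = 1.4 m; q_2 = 0.46 × 0.73 × 1.4 = 0.4701 m³/s
w_3 = (6.8 − 1.9)/2 = 2.45 m; q_3 = 0.56 × 0.77 × 2.45 = 1.056 m³/s
w_4 = (7.7 − 2.8)/2 = 2.45 m; q_4 = 0.60 × 1.23 × 2.45 = 1.808 m³/s
w_5 = (15.6 − 6.8)/2 = 4.4 m; q_5 = 0.57 × 0.95 × 4.4 = 2.383 m³/s
w_6 = (15.6 − 7.7)/2 = 3.95 m; q_6 = 0.38 × 0.21 × 3.95 = 0.3152 m³/s
Q = Σ qᵢ = 6.126 m³/s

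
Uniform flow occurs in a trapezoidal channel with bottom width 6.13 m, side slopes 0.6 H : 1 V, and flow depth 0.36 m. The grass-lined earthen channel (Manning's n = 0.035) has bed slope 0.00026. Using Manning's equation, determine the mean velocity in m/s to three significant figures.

0.219 m/s

A = (b + z·y)·y = (6.13 + 0.6×0.36)×0.36 = 2.285 m²
P = b + 2y√(1+z²) = 6.13 + 2×0.36×√(1+0.6²) = 6.970 m
R = A/P = 2.285/6.970 = 0.3278 m
Q = (1/n)·A·R^(2/3)·S^(1/2) = (1/0.035) × 2.285 × 0.3278^(2/3) × 0.00026^(1/2) = 0.5004 m³/s
V = Q/A = 0.5004/2.285 = 0.2190 m/s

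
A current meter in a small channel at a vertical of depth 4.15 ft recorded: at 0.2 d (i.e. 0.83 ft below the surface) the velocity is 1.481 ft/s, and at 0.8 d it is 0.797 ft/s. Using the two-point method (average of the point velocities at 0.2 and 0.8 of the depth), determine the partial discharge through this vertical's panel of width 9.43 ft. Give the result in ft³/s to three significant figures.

44.6 ft³/s

v̄ = (1.481 + 0.797) / 2 = 1.139 ft/s
q = v̄ × d × w = 1.139 × 4.15 × 9.43 = 44.57 ft³/s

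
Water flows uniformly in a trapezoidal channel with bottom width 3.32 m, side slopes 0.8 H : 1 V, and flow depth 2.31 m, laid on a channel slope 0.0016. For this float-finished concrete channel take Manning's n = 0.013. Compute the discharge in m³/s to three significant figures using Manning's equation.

43.6 m³/s

A = (b + z·y)·y = (3.32 + 0.8×2.31)×2.31 = 11.94 m²
P = b + 2y√(1+z²) = 3.32 + 2×2.31×√(1+0.8²) = 9.236 m
R = A/P = 11.94/9.236 = 1.292 m
Q = (1/n)·A·R^(2/3)·S^(1/2) = (1/0.013) × 11.94 × 1.292^(2/3) × 0.0016^(1/2) = 43.58 m³/s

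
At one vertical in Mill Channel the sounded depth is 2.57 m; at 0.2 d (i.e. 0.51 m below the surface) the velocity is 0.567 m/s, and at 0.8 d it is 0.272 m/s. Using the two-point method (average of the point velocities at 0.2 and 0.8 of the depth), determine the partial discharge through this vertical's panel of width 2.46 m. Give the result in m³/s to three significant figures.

v̄ = (0.567 + 0.272) / 2 = 0.4195 m/s
q = v̄ × d × w = 0.4195 × 2.57 × 2.46 = 2.652 m³/s

2.65 m³/s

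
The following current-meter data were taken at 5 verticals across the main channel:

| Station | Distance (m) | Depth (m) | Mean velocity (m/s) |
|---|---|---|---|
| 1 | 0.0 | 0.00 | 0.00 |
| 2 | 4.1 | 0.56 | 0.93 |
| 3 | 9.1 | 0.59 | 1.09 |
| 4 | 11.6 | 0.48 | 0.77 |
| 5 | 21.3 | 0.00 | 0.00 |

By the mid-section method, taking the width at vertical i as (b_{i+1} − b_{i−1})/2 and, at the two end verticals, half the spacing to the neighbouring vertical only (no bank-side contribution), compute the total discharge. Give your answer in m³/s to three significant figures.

7.04 m³/s

w_2 = (9.1 − 0.0)/2 = 4.55 m; q_2 = 0.93 × 0.56 × 4.55 = 2.370 m³/s
w_3 = (11.6 − 4.1)/2 = 3.75 m; q_3 = 1.09 × 0.59 × 3.75 = 2.412 m³/s
w_4 = (21.3 − 9.1)/2 = 6.1 m; q_4 = 0.77 × 0.48 × 6.1 = 2.255 m³/s
Stations 1, 5 contribute zero (depth or velocity is 0).
Q = Σ qᵢ = 7.036 m³/s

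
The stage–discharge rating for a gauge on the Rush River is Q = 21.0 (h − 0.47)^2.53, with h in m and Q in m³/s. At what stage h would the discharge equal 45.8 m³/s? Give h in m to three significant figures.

1.83 m

h − h₀ = (Q/C)^(1/b) = (45.8/21.0)^(1/2.53) = 1.361 m
h = 0.47 + 1.361 = 1.831 m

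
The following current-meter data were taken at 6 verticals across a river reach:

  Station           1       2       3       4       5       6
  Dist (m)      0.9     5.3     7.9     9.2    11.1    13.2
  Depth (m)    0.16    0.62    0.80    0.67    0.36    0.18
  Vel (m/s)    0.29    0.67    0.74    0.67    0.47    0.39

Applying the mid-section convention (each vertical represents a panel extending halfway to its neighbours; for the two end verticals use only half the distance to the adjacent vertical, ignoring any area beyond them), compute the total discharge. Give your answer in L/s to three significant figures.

3840 L/s

w_1 = (5.3 − 0.9)/2 = 2.2 m; q_1 = 0.29 × 0.16 × 2.2 = 0.1021 m³/s
w_2 = (7.9 − 0.9)/2 = 3.5 m; q_2 = 0.67 × 0.62 × 3.5 = 1.454 m³/s
w_3 = (9.2 − 5.3)/2 = 1.95 m; q_3 = 0.74 × 0.80 × 1.95 = 1.154 m³/s
w_4 = (11.1 − 7.9)/2 = 1.6 m; q_4 = 0.67 × 0.67 × 1.6 = 0.7182 m³/s
w_5 = (13.2 − 9.2)/2 = 2 m; q_5 = 0.47 × 0.36 × 2 = 0.3384 m³/s
w_6 = (13.2 − 11.1)/2 = 1.05 m; q_6 = 0.39 × 0.18 × 1.05 = 0.07371 m³/s
Q = Σ qᵢ = 3.841 m³/s
= 3.841 × 1000 = 3841 L/s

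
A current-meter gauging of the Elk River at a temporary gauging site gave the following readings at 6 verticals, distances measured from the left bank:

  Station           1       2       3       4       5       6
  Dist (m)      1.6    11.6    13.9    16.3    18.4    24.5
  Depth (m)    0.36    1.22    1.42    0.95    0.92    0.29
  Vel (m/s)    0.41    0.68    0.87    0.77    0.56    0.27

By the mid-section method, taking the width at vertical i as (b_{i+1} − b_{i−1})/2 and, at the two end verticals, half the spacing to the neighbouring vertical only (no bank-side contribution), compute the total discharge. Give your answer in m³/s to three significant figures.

w_1 = (11.6 − 1.6)/2 = 5 m; q_1 = 0.41 × 0.36 × 5 = 0.7380 m³/s
w_2 = (13.9 − 1.6)/2 = 6.15 m; q_2 = 0.68 × 1.22 × 6.15 = 5.102 m³/s
w_3 = (16.3 − 11.6)/2 = 2.35 m; q_3 = 0.87 × 1.42 × 2.35 = 2.903 m³/s
w_4 = (18.4 − 13.9)/2 = 2.25 m; q_4 = 0.77 × 0.95 × 2.25 = 1.646 m³/s
w_5 = (24.5 − 16.3)/2 = 4.1 m; q_5 = 0.56 × 0.92 × 4.1 = 2.112 m³/s
w_6 = (24.5 − 18.4)/2 = 3.05 m; q_6 = 0.27 × 0.29 × 3.05 = 0.2388 m³/s
Q = Σ qᵢ = 12.74 m³/s

12.7 m³/s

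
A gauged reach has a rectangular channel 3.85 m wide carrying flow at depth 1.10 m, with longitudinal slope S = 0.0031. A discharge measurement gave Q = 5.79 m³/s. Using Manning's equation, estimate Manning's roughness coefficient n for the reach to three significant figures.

A = b·y = 3.85 × 1.10 = 4.235 m²
P = b + 2y = 3.85 + 2×1.10 = 6.050 m
R = A/P = 4.235/6.050 = 0.7000 m
n = (1/Q)·A·R^(2/3)·S^(1/2) = (1/5.79) × 4.235 × 0.7884 × 0.05568 = 0.03211

0.0321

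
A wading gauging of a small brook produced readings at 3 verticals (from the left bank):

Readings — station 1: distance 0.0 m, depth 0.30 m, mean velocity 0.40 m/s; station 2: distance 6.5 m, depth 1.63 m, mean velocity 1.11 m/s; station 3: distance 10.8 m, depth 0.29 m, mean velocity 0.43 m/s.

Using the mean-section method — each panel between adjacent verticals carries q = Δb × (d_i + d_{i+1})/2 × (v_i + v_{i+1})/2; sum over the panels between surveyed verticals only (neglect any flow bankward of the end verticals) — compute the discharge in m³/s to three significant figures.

7.91 m³/s

Panel 1-2: Δb = 6.5 m, d̄ = (0.30+1.63)/2 = 0.965, v̄ = (0.40+1.11)/2 = 0.755 → q = 6.5×0.965×0.755 = 4.736 m³/s
Panel 2-3: Δb = 4.3 m, d̄ = (1.63+0.29)/2 = 0.96, v̄ = (1.11+0.43)/2 = 0.77 → q = 4.3×0.96×0.77 = 3.179 m³/s
Q = Σ q = 7.914 m³/s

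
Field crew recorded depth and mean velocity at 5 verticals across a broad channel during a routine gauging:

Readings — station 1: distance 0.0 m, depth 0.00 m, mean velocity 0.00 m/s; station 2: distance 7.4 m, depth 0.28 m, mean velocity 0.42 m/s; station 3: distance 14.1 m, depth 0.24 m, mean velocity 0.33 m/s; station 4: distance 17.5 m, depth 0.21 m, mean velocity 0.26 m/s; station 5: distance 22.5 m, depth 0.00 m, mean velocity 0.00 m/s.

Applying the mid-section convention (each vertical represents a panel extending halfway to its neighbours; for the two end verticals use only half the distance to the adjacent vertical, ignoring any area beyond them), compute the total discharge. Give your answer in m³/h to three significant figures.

5250 m³/h

w_2 = (14.1 − 0.0)/2 = 7.05 m; q_2 = 0.42 × 0.28 × 7.05 = 0.8291 m³/s
w_3 = (17.5 − 7.4)/2 = 5.05 m; q_3 = 0.33 × 0.24 × 5.05 = 0.4000 m³/s
w_4 = (22.5 − 14.1)/2 = 4.2 m; q_4 = 0.26 × 0.21 × 4.2 = 0.2293 m³/s
Stations 1, 5 contribute zero (depth or velocity is 0).
Q = Σ qᵢ = 1.458 m³/s
= 1.458 × 3600 = 5250 m³/h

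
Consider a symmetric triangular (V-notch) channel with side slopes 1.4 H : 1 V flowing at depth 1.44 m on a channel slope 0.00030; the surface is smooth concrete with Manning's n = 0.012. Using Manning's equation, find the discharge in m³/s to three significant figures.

A = z·y² = 1.4×1.44² = 2.903 m²
P = 2y√(1+z²) = 2×1.44×√(1+1.4²) = 4.955 m
R = A/P = 2.903/4.955 = 0.5859 m
Q = (1/n)·A·R^(2/3)·S^(1/2) = (1/0.012) × 2.903 × 0.5859^(2/3) × 0.00030^(1/2) = 2.934 m³/s

2.93 m³/s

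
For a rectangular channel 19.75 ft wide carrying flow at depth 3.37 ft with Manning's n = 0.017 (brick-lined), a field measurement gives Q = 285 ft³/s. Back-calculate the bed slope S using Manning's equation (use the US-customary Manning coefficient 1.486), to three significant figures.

0.000703

A = b·y = 19.75 × 3.37 = 66.56 ft²
P = b + 2y = 19.75 + 2×3.37 = 26.49 ft
R = A/P = 66.56/26.49 = 2.513 ft
S = (Q·n / (1.486·A·R^(2/3)))² = (285×0.017 / (1.486×66.56×1.848))² = 0.0007025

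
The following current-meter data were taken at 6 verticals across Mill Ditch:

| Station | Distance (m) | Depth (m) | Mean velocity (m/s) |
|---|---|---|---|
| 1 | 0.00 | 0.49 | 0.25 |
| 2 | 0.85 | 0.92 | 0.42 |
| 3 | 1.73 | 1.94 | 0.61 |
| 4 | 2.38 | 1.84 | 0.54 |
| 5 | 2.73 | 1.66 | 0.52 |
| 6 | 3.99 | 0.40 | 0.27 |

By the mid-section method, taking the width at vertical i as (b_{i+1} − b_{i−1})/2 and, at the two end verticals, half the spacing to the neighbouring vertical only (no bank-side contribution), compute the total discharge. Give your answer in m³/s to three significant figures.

w_1 = (0.85 − 0.00)/2 = 0.425 m; q_1 = 0.25 × 0.49 × 0.425 = 0.05206 m³/s
w_2 = (1.73 − 0.00)/2 = 0.865 m; q_2 = 0.42 × 0.92 × 0.865 = 0.3342 m³/s
w_3 = (2.38 − 0.85)/2 = 0.765 m; q_3 = 0.61 × 1.94 × 0.765 = 0.9053 m³/s
w_4 = (2.73 − 1.73)/2 = 0.5 m; q_4 = 0.54 × 1.84 × 0.5 = 0.4968 m³/s
w_5 = (3.99 − 2.38)/2 = 0.805 m; q_5 = 0.52 × 1.66 × 0.805 = 0.6949 m³/s
w_6 = (3.99 − 2.73)/2 = 0.63 m; q_6 = 0.27 × 0.40 × 0.63 = 0.06804 m³/s
Q = Σ qᵢ = 2.551 m³/s

2.55 m³/s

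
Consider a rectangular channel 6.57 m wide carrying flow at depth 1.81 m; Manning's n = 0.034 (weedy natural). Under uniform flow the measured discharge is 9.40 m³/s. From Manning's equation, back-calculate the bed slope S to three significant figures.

A = b·y = 6.57 × 1.81 = 11.89 m²
P = b + 2y = 6.57 + 2×1.81 = 10.19 m
R = A/P = 11.89/10.19 = 1.167 m
S = (Q·n / (1·A·R^(2/3)))² = (9.40×0.034 / (1×11.89×1.108))² = 0.0005879

0.000588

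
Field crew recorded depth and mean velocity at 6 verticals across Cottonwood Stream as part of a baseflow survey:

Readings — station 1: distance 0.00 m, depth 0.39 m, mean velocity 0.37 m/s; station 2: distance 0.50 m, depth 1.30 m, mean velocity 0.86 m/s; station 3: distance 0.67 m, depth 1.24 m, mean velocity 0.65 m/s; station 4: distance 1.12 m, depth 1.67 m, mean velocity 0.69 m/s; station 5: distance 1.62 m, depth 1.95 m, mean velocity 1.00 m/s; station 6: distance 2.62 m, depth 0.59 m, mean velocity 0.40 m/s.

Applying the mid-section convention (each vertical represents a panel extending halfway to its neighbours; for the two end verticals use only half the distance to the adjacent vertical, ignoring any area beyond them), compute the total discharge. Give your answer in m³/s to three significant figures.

w_1 = (0.50 − 0.00)/2 = 0.25 m; q_1 = 0.37 × 0.39 × 0.25 = 0.03608 m³/s
w_2 = (0.67 − 0.00)/2 = 0.335 m; q_2 = 0.86 × 1.30 × 0.335 = 0.3745 m³/s
w_3 = (1.12 − 0.50)/2 = 0.31 m; q_3 = 0.65 × 1.24 × 0.31 = 0.2499 m³/s
w_4 = (1.62 − 0.67)/2 = 0.475 m; q_4 = 0.69 × 1.67 × 0.475 = 0.5473 m³/s
w_5 = (2.62 − 1.12)/2 = 0.75 m; q_5 = 1.00 × 1.95 × 0.75 = 1.463 m³/s
w_6 = (2.62 − 1.62)/2 = 0.5 m; q_6 = 0.40 × 0.59 × 0.5 = 0.1180 m³/s
Q = Σ qᵢ = 2.788 m³/s

2.79 m³/s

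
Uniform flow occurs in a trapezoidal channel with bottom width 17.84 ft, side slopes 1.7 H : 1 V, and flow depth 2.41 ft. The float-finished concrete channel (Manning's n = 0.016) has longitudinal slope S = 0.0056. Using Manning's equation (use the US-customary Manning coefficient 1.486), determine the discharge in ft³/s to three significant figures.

570 ft³/s

A = (b + z·y)·y = (17.84 + 1.7×2.41)×2.41 = 52.87 ft²
P = b + 2y√(1+z²) = 17.84 + 2×2.41×√(1+1.7²) = 27.35 ft
R = A/P = 52.87/27.35 = 1.933 ft
Q = (1.486/n)·A·R^(2/3)·S^(1/2) = (1.486/0.016) × 52.87 × 1.933^(2/3) × 0.0056^(1/2) = 570.2 ft³/s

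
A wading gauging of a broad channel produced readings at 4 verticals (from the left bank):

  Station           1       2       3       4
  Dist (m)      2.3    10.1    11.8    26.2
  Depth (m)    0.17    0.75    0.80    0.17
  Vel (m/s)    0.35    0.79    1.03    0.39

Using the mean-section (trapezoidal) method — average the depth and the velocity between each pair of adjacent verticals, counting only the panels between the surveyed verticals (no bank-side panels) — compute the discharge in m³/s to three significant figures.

8.20 m³/s

Panel 1-2: Δb = 7.8 m, d̄ = (0.17+0.75)/2 = 0.46, v̄ = (0.35+0.79)/2 = 0.57 → q = 7.8×0.46×0.57 = 2.045 m³/s
Panel 2-3: Δb = 1.7 m, d̄ = (0.75+0.80)/2 = 0.775, v̄ = (0.79+1.03)/2 = 0.91 → q = 1.7×0.775×0.91 = 1.199 m³/s
Panel 3-4: Δb = 14.4 m, d̄ = (0.80+0.17)/2 = 0.485, v̄ = (1.03+0.39)/2 = 0.71 → q = 14.4×0.485×0.71 = 4.959 m³/s
Q = Σ q = 8.203 m³/s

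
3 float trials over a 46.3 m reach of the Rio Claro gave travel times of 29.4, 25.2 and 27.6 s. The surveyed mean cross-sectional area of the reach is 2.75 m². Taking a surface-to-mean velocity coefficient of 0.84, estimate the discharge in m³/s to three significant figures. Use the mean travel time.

t̄ = (29.4 + 25.2 + 27.6) / 3 = 27.4 s
v_surface = L / t̄ = 46.3 / 27.4 = 1.690 m/s
v_mean = 0.84 × 1.690 = 1.419 m/s
Q = A × v_mean = 2.75 × 1.419 = 3.903 m³/s

3.90 m³/s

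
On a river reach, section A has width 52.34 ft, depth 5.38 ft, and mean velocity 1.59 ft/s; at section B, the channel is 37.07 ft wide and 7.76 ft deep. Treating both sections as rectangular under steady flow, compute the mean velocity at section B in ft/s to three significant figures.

1.56 ft/s

Q = A₁V₁ = (52.34×5.38) × 1.59 = 447.7 ft³/s
A₂ = 37.07 × 7.76 = 287.7 ft²
V₂ = Q/A₂ = 447.7/287.7 = 1.556 ft/s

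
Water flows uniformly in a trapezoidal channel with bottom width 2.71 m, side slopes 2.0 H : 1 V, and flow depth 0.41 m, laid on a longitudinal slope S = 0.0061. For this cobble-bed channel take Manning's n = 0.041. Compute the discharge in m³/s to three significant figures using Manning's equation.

1.29 m³/s

A = (b + z·y)·y = (2.71 + 2.0×0.41)×0.41 = 1.447 m²
P = b + 2y√(1+z²) = 2.71 + 2×0.41×√(1+2.0²) = 4.544 m
R = A/P = 1.447/4.544 = 0.3185 m
Q = (1/n)·A·R^(2/3)·S^(1/2) = (1/0.041) × 1.447 × 0.3185^(2/3) × 0.0061^(1/2) = 1.286 m³/s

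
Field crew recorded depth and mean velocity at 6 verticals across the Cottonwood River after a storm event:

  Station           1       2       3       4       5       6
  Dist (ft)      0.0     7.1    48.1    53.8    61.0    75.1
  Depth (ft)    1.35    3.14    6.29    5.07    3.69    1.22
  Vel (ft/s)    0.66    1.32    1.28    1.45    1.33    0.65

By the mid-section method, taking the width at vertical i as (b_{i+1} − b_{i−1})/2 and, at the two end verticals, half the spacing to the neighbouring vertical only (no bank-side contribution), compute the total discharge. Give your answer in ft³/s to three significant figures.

396 ft³/s

w_1 = (7.1 − 0.0)/2 = 3.55 ft; q_1 = 0.66 × 1.35 × 3.55 = 3.163 ft³/s
w_2 = (48.1 − 0.0)/2 = 24.05 ft; q_2 = 1.32 × 3.14 × 24.05 = 99.68 ft³/s
w_3 = (53.8 − 7.1)/2 = 23.35 ft; q_3 = 1.28 × 6.29 × 23.35 = 188.0 ft³/s
w_4 = (61.0 − 48.1)/2 = 6.45 ft; q_4 = 1.45 × 5.07 × 6.45 = 47.42 ft³/s
w_5 = (75.1 − 53.8)/2 = 10.65 ft; q_5 = 1.33 × 3.69 × 10.65 = 52.27 ft³/s
w_6 = (75.1 − 61.0)/2 = 7.05 ft; q_6 = 0.65 × 1.22 × 7.05 = 5.591 ft³/s
Q = Σ qᵢ = 396.1 ft³/s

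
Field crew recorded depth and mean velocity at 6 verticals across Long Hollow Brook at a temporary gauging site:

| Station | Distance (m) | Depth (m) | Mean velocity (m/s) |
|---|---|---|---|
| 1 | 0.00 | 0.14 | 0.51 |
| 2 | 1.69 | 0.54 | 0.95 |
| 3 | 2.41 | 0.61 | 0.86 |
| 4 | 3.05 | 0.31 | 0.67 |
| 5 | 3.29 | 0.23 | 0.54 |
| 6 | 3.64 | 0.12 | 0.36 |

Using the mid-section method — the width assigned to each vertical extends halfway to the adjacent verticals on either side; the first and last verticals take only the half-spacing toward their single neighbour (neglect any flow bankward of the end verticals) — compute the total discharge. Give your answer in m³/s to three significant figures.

1.17 m³/s

w_1 = (1.69 − 0.00)/2 = 0.845 m; q_1 = 0.51 × 0.14 × 0.845 = 0.06033 m³/s
w_2 = (2.41 − 0.00)/2 = 1.205 m; q_2 = 0.95 × 0.54 × 1.205 = 0.6182 m³/s
w_3 = (3.05 − 1.69)/2 = 0.68 m; q_3 = 0.86 × 0.61 × 0.68 = 0.3567 m³/s
w_4 = (3.29 − 2.41)/2 = 0.44 m; q_4 = 0.67 × 0.31 × 0.44 = 0.09139 m³/s
w_5 = (3.64 − 3.05)/2 = 0.295 m; q_5 = 0.54 × 0.23 × 0.295 = 0.03664 m³/s
w_6 = (3.64 − 3.29)/2 = 0.175 m; q_6 = 0.36 × 0.12 × 0.175 = 0.007560 m³/s
Q = Σ qᵢ = 1.171 m³/s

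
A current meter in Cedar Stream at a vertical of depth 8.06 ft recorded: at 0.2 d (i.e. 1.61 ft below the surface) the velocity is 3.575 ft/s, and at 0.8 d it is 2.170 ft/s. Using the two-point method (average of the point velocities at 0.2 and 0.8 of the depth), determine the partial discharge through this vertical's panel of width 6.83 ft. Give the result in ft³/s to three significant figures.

v̄ = (3.575 + 2.170) / 2 = 2.873 ft/s
q = v̄ × d × w = 2.873 × 8.06 × 6.83 = 158.1 ft³/s

158 ft³/s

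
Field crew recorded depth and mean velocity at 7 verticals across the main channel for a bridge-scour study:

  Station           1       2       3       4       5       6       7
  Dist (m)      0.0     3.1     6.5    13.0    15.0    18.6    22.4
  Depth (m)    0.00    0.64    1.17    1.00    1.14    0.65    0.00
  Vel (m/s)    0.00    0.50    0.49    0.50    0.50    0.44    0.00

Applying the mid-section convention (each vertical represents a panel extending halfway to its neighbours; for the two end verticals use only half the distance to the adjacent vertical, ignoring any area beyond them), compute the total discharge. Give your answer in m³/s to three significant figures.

w_2 = (6.5 − 0.0)/2 = 3.25 m; q_2 = 0.50 × 0.64 × 3.25 = 1.040 m³/s
w_3 = (13.0 − 3.1)/2 = 4.95 m; q_3 = 0.49 × 1.17 × 4.95 = 2.838 m³/s
w_4 = (15.0 − 6.5)/2 = 4.25 m; q_4 = 0.50 × 1.00 × 4.25 = 2.125 m³/s
w_5 = (18.6 − 13.0)/2 = 2.8 m; q_5 = 0.50 × 1.14 × 2.8 = 1.596 m³/s
w_6 = (22.4 − 15.0)/2 = 3.7 m; q_6 = 0.44 × 0.65 × 3.7 = 1.058 m³/s
Stations 1, 7 contribute zero (depth or velocity is 0).
Q = Σ qᵢ = 8.657 m³/s

8.66 m³/s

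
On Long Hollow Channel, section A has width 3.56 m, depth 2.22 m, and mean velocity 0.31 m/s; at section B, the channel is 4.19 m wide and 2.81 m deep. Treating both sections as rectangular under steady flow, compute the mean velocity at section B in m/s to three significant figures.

Q = A₁V₁ = (3.56×2.22) × 0.31 = 2.450 m³/s
A₂ = 4.19 × 2.81 = 11.77 m²
V₂ = Q/A₂ = 2.450/11.77 = 0.2081 m/s

0.208 m/s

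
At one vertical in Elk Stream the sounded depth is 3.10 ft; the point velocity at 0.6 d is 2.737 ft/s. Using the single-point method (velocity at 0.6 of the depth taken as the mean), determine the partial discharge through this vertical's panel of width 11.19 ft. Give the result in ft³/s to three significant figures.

v̄ = v₀.₆ = 2.737 ft/s
q = v̄ × d × w = 2.737 × 3.10 × 11.19 = 94.94 ft³/s

94.9 ft³/s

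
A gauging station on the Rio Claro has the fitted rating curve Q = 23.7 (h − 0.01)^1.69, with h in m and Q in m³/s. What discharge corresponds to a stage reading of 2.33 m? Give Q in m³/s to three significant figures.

98.3 m³/s

Q = 23.7 × (2.33 − 0.01)^1.69 = 23.7 × 2.32^1.69 = 98.27 m³/s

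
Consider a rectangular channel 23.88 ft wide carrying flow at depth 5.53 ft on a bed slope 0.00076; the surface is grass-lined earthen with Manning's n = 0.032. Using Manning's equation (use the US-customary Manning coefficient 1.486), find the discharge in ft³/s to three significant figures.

410 ft³/s

A = b·y = 23.88 × 5.53 = 132.1 ft²
P = b + 2y = 23.88 + 2×5.53 = 34.94 ft
R = A/P = 132.1/34.94 = 3.780 ft
Q = (1.486/n)·A·R^(2/3)·S^(1/2) = (1.486/0.032) × 132.1 × 3.780^(2/3) × 0.00076^(1/2) = 410.2 ft³/s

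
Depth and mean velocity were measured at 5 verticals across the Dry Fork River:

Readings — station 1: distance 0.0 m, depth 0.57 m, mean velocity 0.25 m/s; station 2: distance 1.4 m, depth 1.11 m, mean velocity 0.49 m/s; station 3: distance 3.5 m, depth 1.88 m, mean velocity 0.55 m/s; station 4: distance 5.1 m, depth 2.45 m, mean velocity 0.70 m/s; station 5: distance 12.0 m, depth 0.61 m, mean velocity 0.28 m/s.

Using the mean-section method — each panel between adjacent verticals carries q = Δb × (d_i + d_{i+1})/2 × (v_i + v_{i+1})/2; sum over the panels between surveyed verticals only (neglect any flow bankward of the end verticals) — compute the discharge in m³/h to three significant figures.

Panel 1-2: Δb = 1.4 m, d̄ = (0.57+1.11)/2 = 0.84, v̄ = (0.25+0.49)/2 = 0.37 → q = 1.4×0.84×0.37 = 0.4351 m³/s
Panel 2-3: Δb = 2.1 m, d̄ = (1.11+1.88)/2 = 1.495, v̄ = (0.49+0.55)/2 = 0.52 → q = 2.1×1.495×0.52 = 1.633 m³/s
Panel 3-4: Δb = 1.6 m, d̄ = (1.88+2.45)/2 = 2.165, v̄ = (0.55+0.70)/2 = 0.625 → q = 1.6×2.165×0.625 = 2.165 m³/s
Panel 4-5: Δb = 6.9 m, d̄ = (2.45+0.61)/2 = 1.53, v̄ = (0.70+0.28)/2 = 0.49 → q = 6.9×1.53×0.49 = 5.173 m³/s
Q = Σ q = 9.406 m³/s
= 9.406 × 3600 = 33860 m³/h

33900 m³/h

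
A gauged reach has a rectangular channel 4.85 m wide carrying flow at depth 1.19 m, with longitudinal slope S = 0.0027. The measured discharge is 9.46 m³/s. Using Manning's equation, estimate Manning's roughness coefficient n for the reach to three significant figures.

A = b·y = 4.85 × 1.19 = 5.772 m²
P = b + 2y = 4.85 + 2×1.19 = 7.230 m
R = A/P = 5.772/7.230 = 0.7983 m
n = (1/Q)·A·R^(2/3)·S^(1/2) = (1/9.46) × 5.772 × 0.8605 × 0.05196 = 0.02728

0.0273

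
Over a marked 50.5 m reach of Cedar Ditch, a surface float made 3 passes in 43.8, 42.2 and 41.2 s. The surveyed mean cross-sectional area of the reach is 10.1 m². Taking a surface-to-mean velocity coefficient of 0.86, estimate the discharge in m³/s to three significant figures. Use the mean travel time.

t̄ = (43.8 + 42.2 + 41.2) / 3 = 42.4 s
v_surface = L / t̄ = 50.5 / 42.4 = 1.191 m/s
v_mean = 0.86 × 1.191 = 1.024 m/s
Q = A × v_mean = 10.1 × 1.024 = 10.35 m³/s

10.3 m³/s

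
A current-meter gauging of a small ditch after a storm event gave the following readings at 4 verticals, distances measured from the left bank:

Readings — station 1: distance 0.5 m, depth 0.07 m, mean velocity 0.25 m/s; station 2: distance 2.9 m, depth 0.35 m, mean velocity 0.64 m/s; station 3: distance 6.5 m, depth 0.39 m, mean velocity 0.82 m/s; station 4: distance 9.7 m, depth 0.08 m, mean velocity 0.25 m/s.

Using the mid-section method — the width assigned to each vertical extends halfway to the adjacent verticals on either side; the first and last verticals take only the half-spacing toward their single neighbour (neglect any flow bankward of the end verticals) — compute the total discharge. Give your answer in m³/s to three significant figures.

w_1 = (2.9 − 0.5)/2 = 1.2 m; q_1 = 0.25 × 0.07 × 1.2 = 0.02100 m³/s
w_2 = (6.5 − 0.5)/2 = 3 m; q_2 = 0.64 × 0.35 × 3 = 0.6720 m³/s
w_3 = (9.7 − 2.9)/2 = 3.4 m; q_3 = 0.82 × 0.39 × 3.4 = 1.087 m³/s
w_4 = (9.7 − 6.5)/2 = 1.6 m; q_4 = 0.25 × 0.08 × 1.6 = 0.03200 m³/s
Q = Σ qᵢ = 1.812 m³/s

1.81 m³/s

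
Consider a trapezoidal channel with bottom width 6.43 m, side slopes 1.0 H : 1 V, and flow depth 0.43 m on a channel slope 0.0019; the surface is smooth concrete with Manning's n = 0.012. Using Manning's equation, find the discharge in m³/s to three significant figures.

5.68 m³/s

A = (b + z·y)·y = (6.43 + 1.0×0.43)×0.43 = 2.950 m²
P = b + 2y√(1+z²) = 6.43 + 2×0.43×√(1+1.0²) = 7.646 m
R = A/P = 2.950/7.646 = 0.3858 m
Q = (1/n)·A·R^(2/3)·S^(1/2) = (1/0.012) × 2.950 × 0.3858^(2/3) × 0.0019^(1/2) = 5.678 m³/s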